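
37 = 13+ 24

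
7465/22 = 7465/22 =339.32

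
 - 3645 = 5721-9366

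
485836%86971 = 50981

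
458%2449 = 458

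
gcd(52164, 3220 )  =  644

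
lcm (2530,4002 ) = 220110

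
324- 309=15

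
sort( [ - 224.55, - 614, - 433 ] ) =[-614, -433, - 224.55 ] 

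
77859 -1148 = 76711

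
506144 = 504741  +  1403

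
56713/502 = 112  +  489/502 = 112.97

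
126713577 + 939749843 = 1066463420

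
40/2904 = 5/363= 0.01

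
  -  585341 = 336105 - 921446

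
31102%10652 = 9798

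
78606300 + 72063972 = 150670272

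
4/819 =4/819 = 0.00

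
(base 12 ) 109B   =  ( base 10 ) 1847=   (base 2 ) 11100110111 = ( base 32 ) 1pn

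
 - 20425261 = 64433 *(  -  317)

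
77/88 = 7/8 = 0.88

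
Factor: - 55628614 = -2^1 *2953^1 * 9419^1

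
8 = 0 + 8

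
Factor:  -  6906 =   -  2^1*3^1  *  1151^1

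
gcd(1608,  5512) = 8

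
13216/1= 13216 = 13216.00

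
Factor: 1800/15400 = 9/77 = 3^2*7^( - 1)*11^( - 1)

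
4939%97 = 89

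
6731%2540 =1651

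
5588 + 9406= 14994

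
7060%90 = 40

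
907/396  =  2 + 115/396=2.29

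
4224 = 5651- 1427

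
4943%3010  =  1933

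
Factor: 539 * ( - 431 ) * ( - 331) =7^2*11^1 * 331^1*431^1 = 76894279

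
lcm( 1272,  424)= 1272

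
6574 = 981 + 5593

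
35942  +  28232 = 64174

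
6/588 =1/98 =0.01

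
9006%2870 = 396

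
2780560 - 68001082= -65220522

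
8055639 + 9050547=17106186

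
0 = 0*59473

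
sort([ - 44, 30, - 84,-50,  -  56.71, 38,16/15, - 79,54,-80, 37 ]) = [ -84, - 80,-79, - 56.71, -50, - 44, 16/15, 30,37, 38,  54 ]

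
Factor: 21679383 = 3^1  *11^1*656951^1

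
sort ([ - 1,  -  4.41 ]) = [ - 4.41,  -  1 ]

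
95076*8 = 760608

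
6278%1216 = 198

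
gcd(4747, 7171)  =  101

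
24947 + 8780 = 33727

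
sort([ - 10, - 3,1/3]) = [ - 10 ,-3, 1/3]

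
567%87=45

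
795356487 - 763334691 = 32021796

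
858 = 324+534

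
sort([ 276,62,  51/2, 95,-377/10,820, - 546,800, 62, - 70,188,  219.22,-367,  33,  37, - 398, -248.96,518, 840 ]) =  [ - 546, - 398, - 367 ,-248.96, - 70, - 377/10,51/2,33, 37,62,62, 95, 188,219.22,276, 518,800,820,840 ] 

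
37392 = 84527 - 47135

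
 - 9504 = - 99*96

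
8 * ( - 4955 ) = -39640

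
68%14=12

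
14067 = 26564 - 12497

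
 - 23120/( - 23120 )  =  1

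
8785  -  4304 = 4481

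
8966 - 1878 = 7088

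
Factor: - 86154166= - 2^1*7^1*83^1*74143^1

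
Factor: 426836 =2^2*17^1*6277^1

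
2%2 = 0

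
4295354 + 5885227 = 10180581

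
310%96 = 22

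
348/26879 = 348/26879 = 0.01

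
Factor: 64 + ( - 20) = 2^2*11^1 = 44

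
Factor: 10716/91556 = 57/487 = 3^1*19^1*487^( - 1 ) 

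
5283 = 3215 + 2068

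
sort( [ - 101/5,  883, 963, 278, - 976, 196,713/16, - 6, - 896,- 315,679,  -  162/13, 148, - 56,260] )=[ - 976, - 896,- 315, - 56, - 101/5, - 162/13, - 6,713/16,148,196,260,278,  679,883,  963]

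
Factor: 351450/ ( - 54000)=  -781/120 = - 2^( - 3)*3^( - 1)*5^( - 1)*11^1*71^1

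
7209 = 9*801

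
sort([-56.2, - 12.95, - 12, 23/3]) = [ - 56.2, - 12.95, - 12,  23/3]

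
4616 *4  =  18464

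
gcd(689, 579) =1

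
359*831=298329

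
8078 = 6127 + 1951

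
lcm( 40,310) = 1240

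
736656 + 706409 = 1443065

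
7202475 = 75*96033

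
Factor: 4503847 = 797^1*5651^1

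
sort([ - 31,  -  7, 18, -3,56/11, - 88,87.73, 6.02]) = [ -88, - 31, - 7 ,  -  3, 56/11, 6.02,18,87.73]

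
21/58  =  21/58 = 0.36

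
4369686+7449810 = 11819496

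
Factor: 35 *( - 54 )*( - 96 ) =181440= 2^6*3^4*5^1*7^1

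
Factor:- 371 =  -7^1*53^1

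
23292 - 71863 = - 48571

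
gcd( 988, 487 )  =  1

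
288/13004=72/3251= 0.02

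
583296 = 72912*8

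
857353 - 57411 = 799942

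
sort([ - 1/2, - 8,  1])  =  [ - 8, - 1/2,1]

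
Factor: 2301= 3^1 *13^1*59^1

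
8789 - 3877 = 4912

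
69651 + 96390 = 166041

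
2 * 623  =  1246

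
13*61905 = 804765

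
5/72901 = 5/72901 = 0.00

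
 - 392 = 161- 553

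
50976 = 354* 144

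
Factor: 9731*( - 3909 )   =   - 3^1 * 37^1*263^1*1303^1 = -38038479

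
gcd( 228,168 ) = 12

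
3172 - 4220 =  - 1048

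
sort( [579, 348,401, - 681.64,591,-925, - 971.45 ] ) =[  -  971.45,-925, - 681.64, 348, 401, 579,591]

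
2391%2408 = 2391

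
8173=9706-1533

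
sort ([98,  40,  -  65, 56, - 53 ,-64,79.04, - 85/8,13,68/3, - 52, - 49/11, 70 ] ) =[ - 65, - 64,  -  53, - 52, - 85/8, - 49/11,13,68/3,40, 56 , 70,79.04, 98]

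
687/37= 18 + 21/37 = 18.57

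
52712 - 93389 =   -  40677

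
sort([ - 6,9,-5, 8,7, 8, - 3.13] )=[ - 6, - 5,  -  3.13,7,  8, 8, 9 ] 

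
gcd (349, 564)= 1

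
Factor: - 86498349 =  - 3^1*7^1*179^1*23011^1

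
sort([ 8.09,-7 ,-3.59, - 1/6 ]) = [-7, - 3.59, - 1/6, 8.09 ] 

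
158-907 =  - 749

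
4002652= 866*4622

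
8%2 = 0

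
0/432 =0=0.00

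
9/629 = 9/629=0.01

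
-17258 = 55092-72350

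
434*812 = 352408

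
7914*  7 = 55398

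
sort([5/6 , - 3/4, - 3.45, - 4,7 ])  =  [-4,-3.45, - 3/4, 5/6,  7] 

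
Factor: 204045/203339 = 3^1 * 5^1*61^1*223^1*203339^( - 1)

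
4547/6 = 4547/6 =757.83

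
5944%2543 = 858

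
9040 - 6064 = 2976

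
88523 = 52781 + 35742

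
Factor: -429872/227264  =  - 401/212 = - 2^(- 2 ) * 53^(-1 )  *  401^1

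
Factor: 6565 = 5^1*13^1 *101^1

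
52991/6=52991/6=8831.83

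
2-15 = -13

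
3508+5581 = 9089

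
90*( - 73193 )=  - 6587370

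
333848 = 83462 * 4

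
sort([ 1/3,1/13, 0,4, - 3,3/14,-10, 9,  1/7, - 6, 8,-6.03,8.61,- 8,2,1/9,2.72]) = [-10, - 8, - 6.03,-6,-3, 0, 1/13,1/9,1/7,3/14, 1/3,2,2.72,4,  8, 8.61,  9] 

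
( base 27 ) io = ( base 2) 111111110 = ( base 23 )M4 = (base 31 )GE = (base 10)510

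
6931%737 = 298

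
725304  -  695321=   29983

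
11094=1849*6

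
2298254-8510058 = - 6211804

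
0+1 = 1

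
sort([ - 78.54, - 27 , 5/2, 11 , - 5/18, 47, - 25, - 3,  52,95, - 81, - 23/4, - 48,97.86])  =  [ - 81, - 78.54, - 48, - 27, - 25, - 23/4, - 3, - 5/18, 5/2,11,47,52, 95, 97.86 ]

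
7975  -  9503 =- 1528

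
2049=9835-7786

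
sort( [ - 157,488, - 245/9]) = [ - 157 , - 245/9,488 ] 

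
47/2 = 23+ 1/2 = 23.50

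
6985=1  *6985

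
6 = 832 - 826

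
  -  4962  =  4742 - 9704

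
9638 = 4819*2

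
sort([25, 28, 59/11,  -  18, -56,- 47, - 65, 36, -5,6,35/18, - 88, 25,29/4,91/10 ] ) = [-88, - 65, - 56, - 47, - 18, - 5,35/18,59/11, 6,29/4, 91/10,  25 , 25,28,36]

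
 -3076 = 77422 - 80498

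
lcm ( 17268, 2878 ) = 17268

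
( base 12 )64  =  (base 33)2a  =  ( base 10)76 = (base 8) 114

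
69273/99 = 7697/11 = 699.73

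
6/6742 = 3/3371 = 0.00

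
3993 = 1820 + 2173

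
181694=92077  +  89617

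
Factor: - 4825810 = -2^1*5^1*11^1*19^1*2309^1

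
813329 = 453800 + 359529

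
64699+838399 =903098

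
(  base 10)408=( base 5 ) 3113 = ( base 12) 2a0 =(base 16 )198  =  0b110011000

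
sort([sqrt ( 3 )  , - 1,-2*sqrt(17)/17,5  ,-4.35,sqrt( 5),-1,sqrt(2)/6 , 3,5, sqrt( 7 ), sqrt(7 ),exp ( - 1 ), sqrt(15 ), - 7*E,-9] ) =[ - 7*E,-9,-4.35,-1, - 1,-2*sqrt(17) /17, sqrt( 2)/6, exp( - 1 ),sqrt( 3 ), sqrt( 5 ), sqrt( 7 ), sqrt( 7 ), 3, sqrt( 15),  5,5]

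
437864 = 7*62552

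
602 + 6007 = 6609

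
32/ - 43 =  - 1 + 11/43 =- 0.74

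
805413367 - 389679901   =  415733466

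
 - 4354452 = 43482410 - 47836862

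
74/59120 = 37/29560 = 0.00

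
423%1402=423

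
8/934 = 4/467 = 0.01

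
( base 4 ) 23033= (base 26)11H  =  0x2cf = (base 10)719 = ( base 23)186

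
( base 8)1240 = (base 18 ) 216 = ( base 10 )672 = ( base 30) MC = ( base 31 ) ll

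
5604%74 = 54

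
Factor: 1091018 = 2^1*19^1*28711^1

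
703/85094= 703/85094  =  0.01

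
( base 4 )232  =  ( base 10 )46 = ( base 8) 56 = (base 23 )20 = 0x2e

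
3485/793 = 3485/793 = 4.39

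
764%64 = 60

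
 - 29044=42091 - 71135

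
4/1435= 4/1435=0.00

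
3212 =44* 73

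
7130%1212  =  1070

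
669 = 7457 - 6788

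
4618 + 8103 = 12721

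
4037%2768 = 1269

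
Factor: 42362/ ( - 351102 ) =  - 3^( - 1)*59^1*163^( - 1) = - 59/489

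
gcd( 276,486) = 6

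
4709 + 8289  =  12998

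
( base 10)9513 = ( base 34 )87r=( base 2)10010100101001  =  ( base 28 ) C3L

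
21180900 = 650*32586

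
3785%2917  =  868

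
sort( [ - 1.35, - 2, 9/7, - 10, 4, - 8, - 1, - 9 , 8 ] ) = [ - 10, - 9, - 8,  -  2, - 1.35, - 1, 9/7, 4,8]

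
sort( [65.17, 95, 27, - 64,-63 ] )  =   [ - 64 , - 63, 27,65.17, 95]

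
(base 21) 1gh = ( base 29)rb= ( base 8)1432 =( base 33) O2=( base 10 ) 794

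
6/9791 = 6/9791 = 0.00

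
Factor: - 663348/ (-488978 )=2^1*3^1*149^1*659^ ( - 1)=894/659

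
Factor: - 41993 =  - 7^2*857^1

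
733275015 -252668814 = 480606201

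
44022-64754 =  - 20732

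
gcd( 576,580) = 4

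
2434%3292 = 2434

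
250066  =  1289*194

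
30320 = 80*379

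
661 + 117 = 778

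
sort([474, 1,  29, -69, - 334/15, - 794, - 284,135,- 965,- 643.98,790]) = [ - 965 , - 794, - 643.98, - 284,-69, - 334/15,  1, 29, 135,474,790 ]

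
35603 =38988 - 3385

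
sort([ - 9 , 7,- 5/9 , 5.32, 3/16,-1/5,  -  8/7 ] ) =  [- 9,  -  8/7,-5/9, - 1/5, 3/16, 5.32, 7]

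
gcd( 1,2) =1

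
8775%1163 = 634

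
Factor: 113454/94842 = 3^1 * 191^1 * 479^(-1) =573/479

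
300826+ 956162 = 1256988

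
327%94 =45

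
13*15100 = 196300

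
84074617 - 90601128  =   - 6526511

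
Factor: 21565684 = 2^2*7^2*19^1*5791^1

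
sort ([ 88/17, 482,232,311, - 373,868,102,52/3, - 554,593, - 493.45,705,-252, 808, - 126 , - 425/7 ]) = [ - 554, - 493.45, - 373, - 252, - 126, - 425/7, 88/17,52/3,  102,232,311,482, 593, 705,808, 868] 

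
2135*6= 12810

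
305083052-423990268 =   -  118907216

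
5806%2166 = 1474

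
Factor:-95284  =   - 2^2*7^1*41^1* 83^1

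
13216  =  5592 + 7624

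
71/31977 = 71/31977 = 0.00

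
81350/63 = 1291 + 17/63 =1291.27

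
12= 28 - 16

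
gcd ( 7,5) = 1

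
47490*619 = 29396310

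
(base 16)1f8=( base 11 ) 419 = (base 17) 1cb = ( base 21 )130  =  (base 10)504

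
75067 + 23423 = 98490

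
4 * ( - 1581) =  - 6324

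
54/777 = 18/259 = 0.07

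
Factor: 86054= 2^1 *17^1*2531^1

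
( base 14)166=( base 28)a6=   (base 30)9g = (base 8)436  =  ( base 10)286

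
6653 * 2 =13306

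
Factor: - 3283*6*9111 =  - 179468478 = -2^1*3^2*7^2*67^1 * 3037^1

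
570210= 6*95035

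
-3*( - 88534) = 265602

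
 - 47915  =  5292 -53207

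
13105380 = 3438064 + 9667316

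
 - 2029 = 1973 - 4002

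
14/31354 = 7/15677= 0.00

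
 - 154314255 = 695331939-849646194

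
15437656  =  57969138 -42531482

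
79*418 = 33022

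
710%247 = 216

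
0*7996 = 0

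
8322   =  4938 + 3384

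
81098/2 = 40549=40549.00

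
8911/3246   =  8911/3246 =2.75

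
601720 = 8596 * 70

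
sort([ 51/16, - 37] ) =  [-37 , 51/16] 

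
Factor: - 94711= - 53^1*1787^1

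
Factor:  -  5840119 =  - 5840119^1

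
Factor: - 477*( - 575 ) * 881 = 3^2 * 5^2 * 23^1*53^1*881^1 = 241636275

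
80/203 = 80/203 = 0.39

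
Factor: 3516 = 2^2*3^1*293^1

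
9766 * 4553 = 44464598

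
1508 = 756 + 752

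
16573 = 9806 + 6767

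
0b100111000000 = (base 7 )10164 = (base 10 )2496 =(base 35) 21B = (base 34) 25e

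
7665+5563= 13228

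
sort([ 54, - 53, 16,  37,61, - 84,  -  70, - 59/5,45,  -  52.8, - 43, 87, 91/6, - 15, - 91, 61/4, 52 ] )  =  [ - 91, -84, - 70, - 53,  -  52.8, - 43,- 15, - 59/5,91/6 , 61/4,  16,37,45,52, 54,  61, 87]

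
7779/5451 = 1 + 776/1817  =  1.43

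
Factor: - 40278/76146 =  - 137/259=- 7^( - 1 )*37^( - 1 ) * 137^1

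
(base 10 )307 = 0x133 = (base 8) 463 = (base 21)ed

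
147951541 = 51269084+96682457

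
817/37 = 817/37=22.08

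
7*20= 140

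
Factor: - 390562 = - 2^1 * 195281^1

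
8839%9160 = 8839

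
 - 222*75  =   - 16650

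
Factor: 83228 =2^2*20807^1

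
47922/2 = 23961= 23961.00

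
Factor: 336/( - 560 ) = -3/5 = - 3^1*5^( - 1)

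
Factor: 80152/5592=3^( - 1)*43^1 = 43/3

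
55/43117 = 55/43117= 0.00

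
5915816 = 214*27644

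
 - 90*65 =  - 5850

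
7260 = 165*44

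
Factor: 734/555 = 2^1*3^ ( - 1) * 5^( - 1 )*37^( - 1)*367^1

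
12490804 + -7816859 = 4673945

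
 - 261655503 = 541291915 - 802947418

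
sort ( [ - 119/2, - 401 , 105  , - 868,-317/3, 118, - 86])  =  [ - 868 , -401, - 317/3, - 86, - 119/2, 105, 118] 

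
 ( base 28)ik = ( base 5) 4044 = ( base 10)524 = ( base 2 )1000001100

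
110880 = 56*1980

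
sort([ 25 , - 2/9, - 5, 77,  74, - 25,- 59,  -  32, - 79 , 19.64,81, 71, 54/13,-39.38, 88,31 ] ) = [ - 79, - 59, - 39.38, - 32, - 25, - 5, - 2/9, 54/13, 19.64,25, 31,71, 74, 77,  81, 88]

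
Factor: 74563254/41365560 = 12427209/6894260 = 2^( - 2 )*3^3*5^( - 1 )*101^( - 1) * 3413^( -1) *460267^1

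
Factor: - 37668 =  - 2^2*3^1*43^1*73^1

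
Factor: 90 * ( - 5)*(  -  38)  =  2^2 * 3^2 * 5^2*19^1=17100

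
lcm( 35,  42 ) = 210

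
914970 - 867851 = 47119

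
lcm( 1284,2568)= 2568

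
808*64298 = 51952784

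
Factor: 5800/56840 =5/49 = 5^1*7^( - 2)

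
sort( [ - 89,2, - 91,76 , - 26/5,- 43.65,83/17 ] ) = [ -91, - 89, - 43.65, - 26/5,2, 83/17, 76] 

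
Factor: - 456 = - 2^3*3^1*19^1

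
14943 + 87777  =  102720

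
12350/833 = 14+688/833= 14.83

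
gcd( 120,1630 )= 10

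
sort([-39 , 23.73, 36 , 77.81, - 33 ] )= [-39, -33,23.73, 36, 77.81]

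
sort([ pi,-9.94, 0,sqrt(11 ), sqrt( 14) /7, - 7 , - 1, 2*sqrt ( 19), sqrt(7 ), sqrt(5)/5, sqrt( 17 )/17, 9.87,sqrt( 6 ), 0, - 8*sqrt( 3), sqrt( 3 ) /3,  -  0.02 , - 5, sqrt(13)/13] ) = [ - 8 *sqrt( 3), - 9.94, - 7, - 5, - 1,- 0.02, 0,0, sqrt(17 ) /17,  sqrt( 13 )/13, sqrt( 5)/5, sqrt(14 )/7, sqrt(3) /3, sqrt(6 ),sqrt( 7), pi,sqrt( 11) , 2*sqrt( 19),9.87]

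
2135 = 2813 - 678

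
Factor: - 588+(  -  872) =-1460  =  - 2^2*5^1*73^1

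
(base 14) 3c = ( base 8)66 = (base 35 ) 1J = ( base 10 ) 54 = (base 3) 2000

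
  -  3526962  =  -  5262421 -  - 1735459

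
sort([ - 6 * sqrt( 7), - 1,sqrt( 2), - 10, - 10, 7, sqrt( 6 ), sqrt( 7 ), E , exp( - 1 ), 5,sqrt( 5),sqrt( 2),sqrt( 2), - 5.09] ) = [ - 6  *  sqrt( 7 ), - 10,- 10, - 5.09, - 1, exp( - 1) , sqrt(2),sqrt( 2 ),sqrt( 2 ), sqrt( 5 ),sqrt( 6 ), sqrt( 7), E,  5, 7 ] 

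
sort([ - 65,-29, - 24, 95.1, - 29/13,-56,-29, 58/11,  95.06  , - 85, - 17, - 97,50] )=[ - 97,-85, -65, - 56, - 29, -29, - 24, - 17,-29/13,58/11,50, 95.06,95.1]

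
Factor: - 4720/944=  - 5^1 = -5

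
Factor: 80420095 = 5^1*7^1*2297717^1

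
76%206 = 76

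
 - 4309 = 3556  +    -  7865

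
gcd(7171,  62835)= 71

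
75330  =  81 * 930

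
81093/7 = 11584+5/7  =  11584.71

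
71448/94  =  760 + 4/47  =  760.09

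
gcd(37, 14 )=1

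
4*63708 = 254832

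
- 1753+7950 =6197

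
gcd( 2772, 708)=12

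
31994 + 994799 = 1026793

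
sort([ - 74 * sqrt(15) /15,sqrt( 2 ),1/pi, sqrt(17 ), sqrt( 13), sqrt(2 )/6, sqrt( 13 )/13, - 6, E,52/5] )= [ - 74*sqrt( 15 ) /15, - 6, sqrt( 2 )/6 , sqrt ( 13)/13,1/pi,sqrt( 2),E, sqrt(13 ),sqrt(17 ),52/5]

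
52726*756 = 39860856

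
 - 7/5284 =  - 7/5284 = - 0.00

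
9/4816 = 9/4816= 0.00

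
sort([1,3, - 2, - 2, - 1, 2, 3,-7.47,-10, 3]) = [-10,-7.47, - 2,-2, - 1, 1,2, 3 , 3,  3]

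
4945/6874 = 4945/6874  =  0.72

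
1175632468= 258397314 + 917235154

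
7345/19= 7345/19 = 386.58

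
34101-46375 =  - 12274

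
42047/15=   2803 + 2/15 = 2803.13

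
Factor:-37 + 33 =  - 4 = - 2^2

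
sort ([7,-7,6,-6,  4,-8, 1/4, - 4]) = [ - 8, - 7,-6,  -  4, 1/4,4,6, 7 ]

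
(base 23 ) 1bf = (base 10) 797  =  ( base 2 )1100011101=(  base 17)2CF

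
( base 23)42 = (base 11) 86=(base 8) 136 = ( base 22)46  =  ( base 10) 94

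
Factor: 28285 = 5^1*5657^1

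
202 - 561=  -  359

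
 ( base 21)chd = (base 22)BF8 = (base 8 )13036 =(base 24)9jm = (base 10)5662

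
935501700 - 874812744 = 60688956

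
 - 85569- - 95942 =10373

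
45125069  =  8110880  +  37014189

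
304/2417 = 304/2417 = 0.13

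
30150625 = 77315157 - 47164532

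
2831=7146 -4315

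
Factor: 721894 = 2^1*360947^1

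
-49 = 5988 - 6037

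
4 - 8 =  - 4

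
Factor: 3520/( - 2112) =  - 3^( - 1 )*5^1 = -  5/3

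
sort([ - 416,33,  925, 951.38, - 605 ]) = [-605,-416,33,925,951.38]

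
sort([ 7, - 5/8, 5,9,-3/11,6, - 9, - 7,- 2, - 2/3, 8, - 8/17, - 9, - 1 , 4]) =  [ - 9, - 9 , - 7, - 2, - 1,- 2/3, - 5/8 , - 8/17, - 3/11, 4,5,  6, 7,8,9]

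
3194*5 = 15970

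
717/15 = 239/5 = 47.80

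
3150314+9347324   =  12497638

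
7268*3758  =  27313144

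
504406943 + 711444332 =1215851275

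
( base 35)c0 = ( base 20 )110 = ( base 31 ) DH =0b110100100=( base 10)420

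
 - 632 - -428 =-204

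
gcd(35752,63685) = 1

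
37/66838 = 37/66838 = 0.00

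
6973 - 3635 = 3338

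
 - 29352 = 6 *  (  -  4892 )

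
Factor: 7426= 2^1*47^1* 79^1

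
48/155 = 48/155 = 0.31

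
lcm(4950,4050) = 44550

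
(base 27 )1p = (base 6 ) 124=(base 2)110100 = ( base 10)52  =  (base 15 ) 37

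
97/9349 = 97/9349 =0.01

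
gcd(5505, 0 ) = 5505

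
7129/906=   7+787/906 = 7.87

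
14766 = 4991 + 9775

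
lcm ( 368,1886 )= 15088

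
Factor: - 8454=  - 2^1*3^1*1409^1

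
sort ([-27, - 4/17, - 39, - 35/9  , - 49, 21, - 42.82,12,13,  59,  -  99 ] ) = [ - 99, - 49, - 42.82, - 39, - 27, - 35/9 ,- 4/17, 12,  13, 21, 59]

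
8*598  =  4784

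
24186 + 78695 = 102881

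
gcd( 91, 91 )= 91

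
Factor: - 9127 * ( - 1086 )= 2^1*3^1*181^1*9127^1 = 9911922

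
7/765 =7/765 = 0.01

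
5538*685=3793530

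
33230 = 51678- 18448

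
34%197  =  34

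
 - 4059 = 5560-9619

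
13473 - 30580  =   - 17107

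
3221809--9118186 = 12339995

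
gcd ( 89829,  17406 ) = 9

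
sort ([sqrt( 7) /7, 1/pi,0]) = [ 0,1/pi, sqrt( 7)/7 ] 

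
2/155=2/155 = 0.01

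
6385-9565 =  - 3180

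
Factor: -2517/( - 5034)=2^( - 1) = 1/2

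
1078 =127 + 951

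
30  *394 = 11820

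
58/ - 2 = -29 +0/1 = - 29.00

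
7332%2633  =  2066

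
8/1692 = 2/423 = 0.00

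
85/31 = 85/31 = 2.74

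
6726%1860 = 1146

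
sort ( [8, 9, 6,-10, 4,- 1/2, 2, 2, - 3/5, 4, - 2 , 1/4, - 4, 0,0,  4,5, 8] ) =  [ - 10 ,- 4, - 2, - 3/5 ,-1/2,0, 0, 1/4,2, 2,  4, 4, 4, 5 , 6, 8, 8, 9]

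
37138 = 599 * 62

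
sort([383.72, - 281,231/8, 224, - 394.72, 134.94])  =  [ - 394.72, - 281,231/8,134.94, 224,  383.72]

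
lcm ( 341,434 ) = 4774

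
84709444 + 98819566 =183529010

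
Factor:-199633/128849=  - 361/233=- 19^2*233^(-1 ) 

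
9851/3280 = 9851/3280  =  3.00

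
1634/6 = 272 + 1/3=272.33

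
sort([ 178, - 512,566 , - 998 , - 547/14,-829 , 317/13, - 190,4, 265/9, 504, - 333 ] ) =[ - 998 ,- 829, -512, - 333, - 190, - 547/14,4, 317/13,265/9,  178,504, 566]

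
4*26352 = 105408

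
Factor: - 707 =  - 7^1*101^1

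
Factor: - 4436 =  - 2^2*1109^1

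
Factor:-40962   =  -2^1*3^1*6827^1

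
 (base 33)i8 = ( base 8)1132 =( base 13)374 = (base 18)1F8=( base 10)602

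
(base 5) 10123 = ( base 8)1227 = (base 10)663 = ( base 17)250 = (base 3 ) 220120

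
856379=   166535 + 689844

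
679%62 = 59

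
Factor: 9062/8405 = 2^1 * 5^( - 1 ) * 23^1*41^( - 2)*197^1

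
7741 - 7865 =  - 124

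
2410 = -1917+4327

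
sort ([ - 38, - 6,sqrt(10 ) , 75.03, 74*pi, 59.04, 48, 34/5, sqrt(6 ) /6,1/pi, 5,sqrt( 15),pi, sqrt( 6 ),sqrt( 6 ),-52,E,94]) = [ - 52,-38, - 6, 1/pi,  sqrt( 6 ) /6,  sqrt(6),sqrt(6 ),E,pi, sqrt ( 10),sqrt(15),5,  34/5 , 48, 59.04, 75.03,  94, 74*pi]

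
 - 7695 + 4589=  - 3106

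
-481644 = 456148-937792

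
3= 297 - 294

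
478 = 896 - 418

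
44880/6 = 7480 = 7480.00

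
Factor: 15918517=15918517^1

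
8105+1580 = 9685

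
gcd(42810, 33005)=5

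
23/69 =1/3 = 0.33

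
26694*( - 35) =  - 934290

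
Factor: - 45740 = - 2^2*5^1*2287^1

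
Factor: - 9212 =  - 2^2*7^2*47^1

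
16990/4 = 4247 + 1/2 = 4247.50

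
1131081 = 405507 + 725574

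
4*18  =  72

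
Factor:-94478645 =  - 5^1*367^1*51487^1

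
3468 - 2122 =1346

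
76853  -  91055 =-14202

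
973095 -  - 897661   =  1870756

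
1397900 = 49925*28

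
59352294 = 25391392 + 33960902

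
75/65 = 1 + 2/13 = 1.15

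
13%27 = 13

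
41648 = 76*548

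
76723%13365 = 9898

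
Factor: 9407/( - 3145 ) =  - 5^( - 1)*17^( - 1 )*23^1*37^ ( - 1)*409^1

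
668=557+111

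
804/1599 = 268/533 = 0.50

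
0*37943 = 0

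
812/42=58/3= 19.33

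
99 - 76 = 23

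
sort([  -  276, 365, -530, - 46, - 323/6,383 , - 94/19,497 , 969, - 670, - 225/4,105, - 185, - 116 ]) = [- 670, - 530 , - 276, - 185, - 116, - 225/4, - 323/6, - 46, - 94/19, 105, 365 , 383,497,969 ] 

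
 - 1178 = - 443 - 735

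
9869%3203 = 260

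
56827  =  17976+38851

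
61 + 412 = 473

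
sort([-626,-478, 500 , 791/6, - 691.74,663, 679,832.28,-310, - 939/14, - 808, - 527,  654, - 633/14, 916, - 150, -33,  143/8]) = [ - 808, - 691.74, - 626, -527 , - 478,- 310,-150, - 939/14,-633/14, - 33,143/8, 791/6,500,654, 663,679,832.28, 916]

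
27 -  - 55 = 82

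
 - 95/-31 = 95/31 = 3.06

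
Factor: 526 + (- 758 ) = - 2^3*29^1=- 232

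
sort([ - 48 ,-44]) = [ - 48, - 44]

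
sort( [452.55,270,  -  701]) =[ - 701,270,452.55]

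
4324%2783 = 1541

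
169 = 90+79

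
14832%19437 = 14832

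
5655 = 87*65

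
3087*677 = 2089899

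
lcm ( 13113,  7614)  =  236034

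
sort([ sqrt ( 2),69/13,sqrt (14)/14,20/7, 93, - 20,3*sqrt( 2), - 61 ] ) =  [-61, - 20, sqrt( 14)/14 , sqrt (2),20/7,3*sqrt(2),69/13, 93 ] 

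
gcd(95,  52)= 1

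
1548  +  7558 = 9106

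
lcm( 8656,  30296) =60592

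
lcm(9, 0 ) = 0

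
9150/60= 305/2= 152.50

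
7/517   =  7/517 =0.01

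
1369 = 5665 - 4296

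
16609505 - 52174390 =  -35564885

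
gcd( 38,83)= 1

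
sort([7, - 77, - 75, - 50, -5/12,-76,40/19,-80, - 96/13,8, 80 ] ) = [-80, - 77, - 76, - 75 , -50, - 96/13, - 5/12 , 40/19,  7, 8 , 80 ] 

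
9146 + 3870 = 13016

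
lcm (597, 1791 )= 1791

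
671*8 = 5368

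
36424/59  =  617 + 21/59 = 617.36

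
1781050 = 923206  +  857844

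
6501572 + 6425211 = 12926783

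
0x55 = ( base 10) 85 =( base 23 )3g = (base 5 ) 320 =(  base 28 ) 31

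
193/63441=193/63441 = 0.00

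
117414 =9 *13046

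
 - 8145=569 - 8714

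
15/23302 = 15/23302 = 0.00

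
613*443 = 271559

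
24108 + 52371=76479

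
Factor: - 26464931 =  - 859^1*30809^1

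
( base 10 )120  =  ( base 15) 80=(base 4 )1320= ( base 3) 11110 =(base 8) 170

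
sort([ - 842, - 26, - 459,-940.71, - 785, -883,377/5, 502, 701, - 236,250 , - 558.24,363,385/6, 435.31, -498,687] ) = [-940.71, - 883, - 842, - 785, - 558.24, - 498, - 459,- 236 , - 26, 385/6,377/5, 250, 363, 435.31,502, 687, 701]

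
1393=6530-5137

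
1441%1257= 184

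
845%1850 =845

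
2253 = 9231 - 6978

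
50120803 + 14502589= 64623392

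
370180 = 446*830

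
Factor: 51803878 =2^1*7^2*528611^1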